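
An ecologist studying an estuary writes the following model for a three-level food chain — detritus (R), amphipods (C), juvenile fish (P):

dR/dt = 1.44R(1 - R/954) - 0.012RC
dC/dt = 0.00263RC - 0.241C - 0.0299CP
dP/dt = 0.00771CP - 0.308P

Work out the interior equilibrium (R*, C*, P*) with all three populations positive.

From dP/dt = 0: 0.00771C* = 0.308, so C* = 39.9.
From dR/dt = 0: 1.44(1 - R*/954) = 0.012·39.9, giving R* = 954·(1 - 0.333) = 636.
From dC/dt = 0: 0.00263·636 - 0.241 = 0.0299P*, so P* = 1.43/0.0299 = 47.9.

R* ≈ 636, C* ≈ 39.9, P* ≈ 47.9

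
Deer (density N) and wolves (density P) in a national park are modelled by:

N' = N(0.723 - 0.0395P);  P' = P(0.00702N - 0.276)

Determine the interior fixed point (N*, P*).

Set dP/dt = 0 with P > 0: 0.00702N - 0.276 = 0, so N* = 0.276/0.00702 = 39.3.
Set dN/dt = 0 with N > 0: 0.723 - 0.0395P = 0, so P* = 0.723/0.0395 = 18.3.

N* ≈ 39.3, P* ≈ 18.3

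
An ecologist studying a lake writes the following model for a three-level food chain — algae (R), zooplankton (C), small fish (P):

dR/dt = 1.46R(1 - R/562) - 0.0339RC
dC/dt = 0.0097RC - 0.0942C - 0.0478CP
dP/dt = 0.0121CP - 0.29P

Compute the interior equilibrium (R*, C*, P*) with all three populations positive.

R* ≈ 249, C* ≈ 24, P* ≈ 48.6

From dP/dt = 0: 0.0121C* = 0.29, so C* = 24.
From dR/dt = 0: 1.46(1 - R*/562) = 0.0339·24, giving R* = 562·(1 - 0.556) = 249.
From dC/dt = 0: 0.0097·249 - 0.0942 = 0.0478P*, so P* = 2.32/0.0478 = 48.6.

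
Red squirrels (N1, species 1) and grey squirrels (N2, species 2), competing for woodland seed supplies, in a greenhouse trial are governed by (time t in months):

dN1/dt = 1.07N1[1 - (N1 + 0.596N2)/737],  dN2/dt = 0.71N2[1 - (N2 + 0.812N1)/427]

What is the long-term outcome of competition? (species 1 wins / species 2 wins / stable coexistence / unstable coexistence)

species 1 excludes species 2

Compare the nullcline intercepts: K1/α12 = 737/0.596 = 1240 > K2 = 427; K2/α21 = 427/0.812 = 526 < K1 = 737.
Since the inequalities point opposite ways, species 1 can invade but species 2 cannot.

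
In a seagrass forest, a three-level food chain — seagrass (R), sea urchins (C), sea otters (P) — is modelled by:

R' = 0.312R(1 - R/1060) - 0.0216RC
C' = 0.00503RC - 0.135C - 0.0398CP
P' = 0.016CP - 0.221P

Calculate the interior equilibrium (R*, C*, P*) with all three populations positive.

From dP/dt = 0: 0.016C* = 0.221, so C* = 13.8.
From dR/dt = 0: 0.312(1 - R*/1060) = 0.0216·13.8, giving R* = 1060·(1 - 0.956) = 46.4.
From dC/dt = 0: 0.00503·46.4 - 0.135 = 0.0398P*, so P* = 0.0983/0.0398 = 2.47.

R* ≈ 46.4, C* ≈ 13.8, P* ≈ 2.47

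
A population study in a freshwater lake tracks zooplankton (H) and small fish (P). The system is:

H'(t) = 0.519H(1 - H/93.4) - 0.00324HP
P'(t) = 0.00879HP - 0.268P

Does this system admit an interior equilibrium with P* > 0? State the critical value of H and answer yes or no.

Threshold H = 30.5; K > 30.5, so yes, the predator persists.

The predator equation gives dP/dt > 0 only when H > 0.268/0.00879 = 30.5.
Without the predator, H → K = 93.4. Since 93.4 > 30.5, the predator can invade and persist.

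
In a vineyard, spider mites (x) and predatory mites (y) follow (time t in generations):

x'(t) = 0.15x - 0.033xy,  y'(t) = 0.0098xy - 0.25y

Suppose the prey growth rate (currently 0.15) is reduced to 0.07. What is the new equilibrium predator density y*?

At the interior fixed point, setting dx/dt = 0 with x > 0 fixes y* = (prey growth rate)/(xy coefficient) — independent of the other coefficients.
With the change, y* = 0.07/0.033 = 2.12; it falls from 4.55.

y* ≈ 2.12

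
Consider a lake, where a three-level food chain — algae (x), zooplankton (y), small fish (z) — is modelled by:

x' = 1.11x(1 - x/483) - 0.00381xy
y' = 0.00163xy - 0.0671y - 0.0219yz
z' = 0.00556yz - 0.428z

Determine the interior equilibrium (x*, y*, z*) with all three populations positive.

From dz/dt = 0: 0.00556y* = 0.428, so y* = 77.
From dx/dt = 0: 1.11(1 - x*/483) = 0.00381·77, giving x* = 483·(1 - 0.264) = 355.
From dy/dt = 0: 0.00163·355 - 0.0671 = 0.0219z*, so z* = 0.512/0.0219 = 23.4.

x* ≈ 355, y* ≈ 77, z* ≈ 23.4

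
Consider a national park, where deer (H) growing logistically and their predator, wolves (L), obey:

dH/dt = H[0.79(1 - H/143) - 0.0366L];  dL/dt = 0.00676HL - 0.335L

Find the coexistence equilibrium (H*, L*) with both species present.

From dL/dt = 0 with L > 0: 0.00676H* = 0.335, so H* = 49.6.
Substitute into dH/dt = 0: 0.79(1 - 49.6/143) = 0.0366L*.
The bracket is 0.653, giving L* = 0.516/0.0366 = 14.1.

H* ≈ 49.6, L* ≈ 14.1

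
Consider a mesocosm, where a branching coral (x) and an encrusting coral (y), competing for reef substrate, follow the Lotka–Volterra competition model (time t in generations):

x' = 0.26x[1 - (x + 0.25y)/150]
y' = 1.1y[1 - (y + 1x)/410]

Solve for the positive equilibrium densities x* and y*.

Setting both brackets to zero gives the nullclines x + 0.25y = 150 and 1x + y = 410.
Substituting y = 410 - 1x into the first: x(1 - 0.25·1) = 150 - 0.25·410.
So x* = 47.5/0.75 = 63.3, and then y* = 410 - 1·63.3 = 347.

x* ≈ 63.3, y* ≈ 347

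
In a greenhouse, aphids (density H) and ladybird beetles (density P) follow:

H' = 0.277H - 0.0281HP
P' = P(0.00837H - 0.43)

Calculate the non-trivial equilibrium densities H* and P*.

Set dP/dt = 0 with P > 0: 0.00837H - 0.43 = 0, so H* = 0.43/0.00837 = 51.4.
Set dH/dt = 0 with H > 0: 0.277 - 0.0281P = 0, so P* = 0.277/0.0281 = 9.86.

H* ≈ 51.4, P* ≈ 9.86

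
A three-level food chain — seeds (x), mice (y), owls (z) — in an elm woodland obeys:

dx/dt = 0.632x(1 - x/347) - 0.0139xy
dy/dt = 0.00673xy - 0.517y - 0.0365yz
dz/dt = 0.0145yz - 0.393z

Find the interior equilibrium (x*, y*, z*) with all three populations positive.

From dz/dt = 0: 0.0145y* = 0.393, so y* = 27.1.
From dx/dt = 0: 0.632(1 - x*/347) = 0.0139·27.1, giving x* = 347·(1 - 0.596) = 140.
From dy/dt = 0: 0.00673·140 - 0.517 = 0.0365z*, so z* = 0.426/0.0365 = 11.7.

x* ≈ 140, y* ≈ 27.1, z* ≈ 11.7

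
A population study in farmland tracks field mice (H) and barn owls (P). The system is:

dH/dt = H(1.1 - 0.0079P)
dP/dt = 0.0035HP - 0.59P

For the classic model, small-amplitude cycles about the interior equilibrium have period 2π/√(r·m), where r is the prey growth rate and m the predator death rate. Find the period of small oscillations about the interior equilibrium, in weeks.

Here r = 1.1 and m = 0.59, so r·m = 0.649.
ω = √0.649 = 0.806 per week, hence T = 2π/ω ≈ 7.8 weeks.

T ≈ 7.8 weeks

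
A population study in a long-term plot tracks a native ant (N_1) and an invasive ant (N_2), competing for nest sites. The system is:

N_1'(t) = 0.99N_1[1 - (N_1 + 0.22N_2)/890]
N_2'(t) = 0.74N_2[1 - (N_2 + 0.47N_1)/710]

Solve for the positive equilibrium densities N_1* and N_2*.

N_1* ≈ 818, N_2* ≈ 325

Setting both brackets to zero gives the nullclines N_1 + 0.22N_2 = 890 and 0.47N_1 + N_2 = 710.
Substituting N_2 = 710 - 0.47N_1 into the first: N_1(1 - 0.22·0.47) = 890 - 0.22·710.
So N_1* = 734/0.897 = 818, and then N_2* = 710 - 0.47·818 = 325.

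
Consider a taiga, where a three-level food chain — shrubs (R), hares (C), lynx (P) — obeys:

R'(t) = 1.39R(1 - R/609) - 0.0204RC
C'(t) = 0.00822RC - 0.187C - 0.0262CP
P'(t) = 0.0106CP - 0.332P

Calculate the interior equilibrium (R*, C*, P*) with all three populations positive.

From dP/dt = 0: 0.0106C* = 0.332, so C* = 31.3.
From dR/dt = 0: 1.39(1 - R*/609) = 0.0204·31.3, giving R* = 609·(1 - 0.46) = 329.
From dC/dt = 0: 0.00822·329 - 0.187 = 0.0262P*, so P* = 2.52/0.0262 = 96.1.

R* ≈ 329, C* ≈ 31.3, P* ≈ 96.1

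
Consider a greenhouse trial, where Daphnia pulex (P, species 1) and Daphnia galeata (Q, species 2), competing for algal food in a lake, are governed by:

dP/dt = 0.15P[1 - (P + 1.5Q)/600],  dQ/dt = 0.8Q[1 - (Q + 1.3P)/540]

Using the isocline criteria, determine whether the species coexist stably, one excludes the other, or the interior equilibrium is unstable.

unstable coexistence (outcome depends on initial conditions)

Compare the nullcline intercepts: K1/α12 = 600/1.5 = 400 < K2 = 540; K2/α21 = 540/1.3 = 415 < K1 = 600.
Since both are reversed, neither can invade when rare; the interior point is a saddle.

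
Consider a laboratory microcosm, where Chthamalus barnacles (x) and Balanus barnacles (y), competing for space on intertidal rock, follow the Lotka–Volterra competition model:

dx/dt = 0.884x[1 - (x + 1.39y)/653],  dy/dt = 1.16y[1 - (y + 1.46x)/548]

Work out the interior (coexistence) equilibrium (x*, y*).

x* ≈ 106, y* ≈ 394

Setting both brackets to zero gives the nullclines x + 1.39y = 653 and 1.46x + y = 548.
Substituting y = 548 - 1.46x into the first: x(1 - 1.39·1.46) = 653 - 1.39·548.
So x* = -109/-1.03 = 106, and then y* = 548 - 1.46·106 = 394.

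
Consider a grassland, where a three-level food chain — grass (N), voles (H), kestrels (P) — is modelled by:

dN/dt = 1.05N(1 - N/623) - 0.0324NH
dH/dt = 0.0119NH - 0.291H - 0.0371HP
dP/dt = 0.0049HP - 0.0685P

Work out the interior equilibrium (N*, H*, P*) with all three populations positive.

N* ≈ 354, H* ≈ 14, P* ≈ 106

From dP/dt = 0: 0.0049H* = 0.0685, so H* = 14.
From dN/dt = 0: 1.05(1 - N*/623) = 0.0324·14, giving N* = 623·(1 - 0.431) = 354.
From dH/dt = 0: 0.0119·354 - 0.291 = 0.0371P*, so P* = 3.92/0.0371 = 106.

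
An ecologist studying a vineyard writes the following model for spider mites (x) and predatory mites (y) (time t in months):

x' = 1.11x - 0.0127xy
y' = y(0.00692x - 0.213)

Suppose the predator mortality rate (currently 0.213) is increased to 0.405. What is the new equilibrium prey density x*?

x* ≈ 58.5

At the interior fixed point, setting dy/dt = 0 with y > 0 fixes x* = (predator death rate)/(xy coefficient) — independent of the other coefficients.
With the change, x* = 0.405/0.00692 = 58.5; it rises from 30.8.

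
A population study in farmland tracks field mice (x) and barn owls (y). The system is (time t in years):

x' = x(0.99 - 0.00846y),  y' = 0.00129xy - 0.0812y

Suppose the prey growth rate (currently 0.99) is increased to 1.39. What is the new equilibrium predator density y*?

At the interior fixed point, setting dx/dt = 0 with x > 0 fixes y* = (prey growth rate)/(xy coefficient) — independent of the other coefficients.
With the change, y* = 1.39/0.00846 = 164; it rises from 117.

y* ≈ 164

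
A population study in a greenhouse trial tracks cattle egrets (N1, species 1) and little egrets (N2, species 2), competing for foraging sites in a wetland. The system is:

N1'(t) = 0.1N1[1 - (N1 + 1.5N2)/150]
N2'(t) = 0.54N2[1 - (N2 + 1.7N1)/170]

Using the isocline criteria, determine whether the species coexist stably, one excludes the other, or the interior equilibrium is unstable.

unstable coexistence (outcome depends on initial conditions)

Compare the nullcline intercepts: K1/α12 = 150/1.5 = 100 < K2 = 170; K2/α21 = 170/1.7 = 100 < K1 = 150.
Since both are reversed, neither can invade when rare; the interior point is a saddle.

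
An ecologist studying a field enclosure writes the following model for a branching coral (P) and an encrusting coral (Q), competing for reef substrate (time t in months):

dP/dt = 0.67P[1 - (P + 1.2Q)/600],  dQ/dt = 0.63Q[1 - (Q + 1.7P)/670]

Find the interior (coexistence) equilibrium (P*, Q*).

Setting both brackets to zero gives the nullclines P + 1.2Q = 600 and 1.7P + Q = 670.
Substituting Q = 670 - 1.7P into the first: P(1 - 1.2·1.7) = 600 - 1.2·670.
So P* = -204/-1.04 = 196, and then Q* = 670 - 1.7·196 = 337.

P* ≈ 196, Q* ≈ 337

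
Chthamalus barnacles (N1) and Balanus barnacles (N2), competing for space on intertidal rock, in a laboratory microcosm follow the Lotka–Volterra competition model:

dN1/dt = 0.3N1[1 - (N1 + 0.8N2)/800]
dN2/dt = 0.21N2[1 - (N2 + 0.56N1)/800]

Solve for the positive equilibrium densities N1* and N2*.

Setting both brackets to zero gives the nullclines N1 + 0.8N2 = 800 and 0.56N1 + N2 = 800.
Substituting N2 = 800 - 0.56N1 into the first: N1(1 - 0.8·0.56) = 800 - 0.8·800.
So N1* = 160/0.552 = 290, and then N2* = 800 - 0.56·290 = 638.

N1* ≈ 290, N2* ≈ 638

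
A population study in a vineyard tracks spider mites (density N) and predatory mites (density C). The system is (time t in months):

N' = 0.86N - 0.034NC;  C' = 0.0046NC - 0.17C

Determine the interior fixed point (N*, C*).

N* ≈ 37, C* ≈ 25.3

Set dC/dt = 0 with C > 0: 0.0046N - 0.17 = 0, so N* = 0.17/0.0046 = 37.
Set dN/dt = 0 with N > 0: 0.86 - 0.034C = 0, so C* = 0.86/0.034 = 25.3.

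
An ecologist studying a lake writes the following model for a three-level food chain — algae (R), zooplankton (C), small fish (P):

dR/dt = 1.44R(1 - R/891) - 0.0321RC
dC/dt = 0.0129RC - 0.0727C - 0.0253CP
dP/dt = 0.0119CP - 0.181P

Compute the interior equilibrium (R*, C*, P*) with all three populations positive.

R* ≈ 589, C* ≈ 15.2, P* ≈ 297

From dP/dt = 0: 0.0119C* = 0.181, so C* = 15.2.
From dR/dt = 0: 1.44(1 - R*/891) = 0.0321·15.2, giving R* = 891·(1 - 0.339) = 589.
From dC/dt = 0: 0.0129·589 - 0.0727 = 0.0253P*, so P* = 7.52/0.0253 = 297.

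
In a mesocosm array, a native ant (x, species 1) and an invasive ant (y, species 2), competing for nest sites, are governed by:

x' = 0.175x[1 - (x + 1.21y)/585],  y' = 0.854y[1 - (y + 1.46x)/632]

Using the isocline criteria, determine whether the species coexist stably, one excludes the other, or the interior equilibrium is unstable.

unstable coexistence (outcome depends on initial conditions)

Compare the nullcline intercepts: K1/α12 = 585/1.21 = 483 < K2 = 632; K2/α21 = 632/1.46 = 433 < K1 = 585.
Since both are reversed, neither can invade when rare; the interior point is a saddle.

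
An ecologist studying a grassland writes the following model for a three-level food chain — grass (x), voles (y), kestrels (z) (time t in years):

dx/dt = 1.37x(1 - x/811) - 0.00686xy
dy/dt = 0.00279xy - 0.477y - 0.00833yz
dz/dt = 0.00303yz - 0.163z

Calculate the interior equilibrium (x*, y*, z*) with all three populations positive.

x* ≈ 593, y* ≈ 53.8, z* ≈ 141

From dz/dt = 0: 0.00303y* = 0.163, so y* = 53.8.
From dx/dt = 0: 1.37(1 - x*/811) = 0.00686·53.8, giving x* = 811·(1 - 0.269) = 593.
From dy/dt = 0: 0.00279·593 - 0.477 = 0.00833z*, so z* = 1.18/0.00833 = 141.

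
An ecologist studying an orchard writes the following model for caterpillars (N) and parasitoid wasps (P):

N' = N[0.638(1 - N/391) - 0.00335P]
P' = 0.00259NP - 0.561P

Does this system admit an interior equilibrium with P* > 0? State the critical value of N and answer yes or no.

The predator equation gives dP/dt > 0 only when N > 0.561/0.00259 = 217.
Without the predator, N → K = 391. Since 391 > 217, the predator can invade and persist.

Threshold N = 217; K > 217, so yes, the predator persists.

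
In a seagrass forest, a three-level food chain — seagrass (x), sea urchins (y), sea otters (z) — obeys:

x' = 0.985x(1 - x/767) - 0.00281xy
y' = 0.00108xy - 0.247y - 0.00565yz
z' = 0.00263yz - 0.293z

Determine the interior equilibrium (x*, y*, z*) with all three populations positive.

From dz/dt = 0: 0.00263y* = 0.293, so y* = 111.
From dx/dt = 0: 0.985(1 - x*/767) = 0.00281·111, giving x* = 767·(1 - 0.318) = 523.
From dy/dt = 0: 0.00108·523 - 0.247 = 0.00565z*, so z* = 0.318/0.00565 = 56.3.

x* ≈ 523, y* ≈ 111, z* ≈ 56.3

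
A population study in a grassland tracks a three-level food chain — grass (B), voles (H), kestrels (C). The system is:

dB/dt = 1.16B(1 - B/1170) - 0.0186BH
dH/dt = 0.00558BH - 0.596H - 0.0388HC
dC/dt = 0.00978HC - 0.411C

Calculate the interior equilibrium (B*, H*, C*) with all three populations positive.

From dC/dt = 0: 0.00978H* = 0.411, so H* = 42.
From dB/dt = 0: 1.16(1 - B*/1170) = 0.0186·42, giving B* = 1170·(1 - 0.674) = 382.
From dH/dt = 0: 0.00558·382 - 0.596 = 0.0388C*, so C* = 1.53/0.0388 = 39.5.

B* ≈ 382, H* ≈ 42, C* ≈ 39.5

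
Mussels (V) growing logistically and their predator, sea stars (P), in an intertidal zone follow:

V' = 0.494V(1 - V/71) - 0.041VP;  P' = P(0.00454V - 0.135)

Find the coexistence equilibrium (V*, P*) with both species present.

From dP/dt = 0 with P > 0: 0.00454V* = 0.135, so V* = 29.7.
Substitute into dV/dt = 0: 0.494(1 - 29.7/71) = 0.041P*.
The bracket is 0.581, giving P* = 0.287/0.041 = 7.

V* ≈ 29.7, P* ≈ 7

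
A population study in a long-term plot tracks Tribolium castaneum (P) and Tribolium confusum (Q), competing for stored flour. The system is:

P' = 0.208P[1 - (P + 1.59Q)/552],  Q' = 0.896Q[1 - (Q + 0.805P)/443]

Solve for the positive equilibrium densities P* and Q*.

P* ≈ 544, Q* ≈ 4.86

Setting both brackets to zero gives the nullclines P + 1.59Q = 552 and 0.805P + Q = 443.
Substituting Q = 443 - 0.805P into the first: P(1 - 1.59·0.805) = 552 - 1.59·443.
So P* = -152/-0.28 = 544, and then Q* = 443 - 0.805·544 = 4.86.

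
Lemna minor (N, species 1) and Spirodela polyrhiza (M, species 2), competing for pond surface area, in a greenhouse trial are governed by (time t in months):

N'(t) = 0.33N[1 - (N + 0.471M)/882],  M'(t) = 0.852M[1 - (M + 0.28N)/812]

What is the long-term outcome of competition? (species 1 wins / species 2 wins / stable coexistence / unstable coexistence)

Compare the nullcline intercepts: K1/α12 = 882/0.471 = 1870 > K2 = 812; K2/α21 = 812/0.28 = 2900 > K1 = 882.
Since both inequalities hold, each species can invade when rare, so the interior equilibrium is stable.

stable coexistence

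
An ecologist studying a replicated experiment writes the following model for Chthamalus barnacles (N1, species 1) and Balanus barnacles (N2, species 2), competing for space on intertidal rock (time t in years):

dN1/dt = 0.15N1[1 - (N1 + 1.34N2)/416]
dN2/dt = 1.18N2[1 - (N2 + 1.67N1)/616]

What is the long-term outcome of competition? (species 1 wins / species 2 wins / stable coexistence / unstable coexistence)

unstable coexistence (outcome depends on initial conditions)

Compare the nullcline intercepts: K1/α12 = 416/1.34 = 310 < K2 = 616; K2/α21 = 616/1.67 = 369 < K1 = 416.
Since both are reversed, neither can invade when rare; the interior point is a saddle.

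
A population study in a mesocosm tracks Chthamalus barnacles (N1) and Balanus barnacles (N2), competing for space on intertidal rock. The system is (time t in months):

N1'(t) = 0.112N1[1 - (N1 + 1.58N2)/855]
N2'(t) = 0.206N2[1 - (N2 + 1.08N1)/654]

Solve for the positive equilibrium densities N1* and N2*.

Setting both brackets to zero gives the nullclines N1 + 1.58N2 = 855 and 1.08N1 + N2 = 654.
Substituting N2 = 654 - 1.08N1 into the first: N1(1 - 1.58·1.08) = 855 - 1.58·654.
So N1* = -178/-0.706 = 252, and then N2* = 654 - 1.08·252 = 381.

N1* ≈ 252, N2* ≈ 381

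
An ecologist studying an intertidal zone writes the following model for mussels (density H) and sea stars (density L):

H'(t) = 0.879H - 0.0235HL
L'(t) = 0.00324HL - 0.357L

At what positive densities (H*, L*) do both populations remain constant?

H* ≈ 110, L* ≈ 37.4

Set dL/dt = 0 with L > 0: 0.00324H - 0.357 = 0, so H* = 0.357/0.00324 = 110.
Set dH/dt = 0 with H > 0: 0.879 - 0.0235L = 0, so L* = 0.879/0.0235 = 37.4.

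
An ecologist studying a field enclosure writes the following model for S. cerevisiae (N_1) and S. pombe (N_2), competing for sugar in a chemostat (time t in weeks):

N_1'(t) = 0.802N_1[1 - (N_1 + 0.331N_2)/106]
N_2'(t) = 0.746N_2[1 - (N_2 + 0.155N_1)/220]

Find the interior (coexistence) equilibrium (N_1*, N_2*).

Setting both brackets to zero gives the nullclines N_1 + 0.331N_2 = 106 and 0.155N_1 + N_2 = 220.
Substituting N_2 = 220 - 0.155N_1 into the first: N_1(1 - 0.331·0.155) = 106 - 0.331·220.
So N_1* = 33.2/0.949 = 35, and then N_2* = 220 - 0.155·35 = 215.

N_1* ≈ 35, N_2* ≈ 215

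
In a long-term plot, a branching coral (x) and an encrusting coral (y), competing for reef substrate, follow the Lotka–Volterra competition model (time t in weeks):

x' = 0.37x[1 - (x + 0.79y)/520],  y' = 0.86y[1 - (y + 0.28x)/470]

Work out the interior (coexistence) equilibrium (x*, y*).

x* ≈ 191, y* ≈ 417

Setting both brackets to zero gives the nullclines x + 0.79y = 520 and 0.28x + y = 470.
Substituting y = 470 - 0.28x into the first: x(1 - 0.79·0.28) = 520 - 0.79·470.
So x* = 149/0.779 = 191, and then y* = 470 - 0.28·191 = 417.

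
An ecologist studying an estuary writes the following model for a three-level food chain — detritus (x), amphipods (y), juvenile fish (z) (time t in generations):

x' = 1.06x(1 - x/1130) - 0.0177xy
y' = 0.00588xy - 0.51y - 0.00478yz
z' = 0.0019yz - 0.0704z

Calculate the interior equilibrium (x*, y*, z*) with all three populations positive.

x* ≈ 431, y* ≈ 37.1, z* ≈ 423

From dz/dt = 0: 0.0019y* = 0.0704, so y* = 37.1.
From dx/dt = 0: 1.06(1 - x*/1130) = 0.0177·37.1, giving x* = 1130·(1 - 0.619) = 431.
From dy/dt = 0: 0.00588·431 - 0.51 = 0.00478z*, so z* = 2.02/0.00478 = 423.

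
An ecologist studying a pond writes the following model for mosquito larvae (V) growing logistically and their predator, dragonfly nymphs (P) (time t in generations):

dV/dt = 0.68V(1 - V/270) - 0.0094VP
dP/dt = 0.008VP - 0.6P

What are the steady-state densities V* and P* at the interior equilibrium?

From dP/dt = 0 with P > 0: 0.008V* = 0.6, so V* = 75.
Substitute into dV/dt = 0: 0.68(1 - 75/270) = 0.0094P*.
The bracket is 0.722, giving P* = 0.491/0.0094 = 52.2.

V* ≈ 75, P* ≈ 52.2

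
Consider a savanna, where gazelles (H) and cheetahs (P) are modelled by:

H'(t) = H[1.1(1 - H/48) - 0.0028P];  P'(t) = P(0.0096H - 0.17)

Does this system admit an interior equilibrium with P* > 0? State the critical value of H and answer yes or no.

Threshold H = 17.7; K > 17.7, so yes, the predator persists.

The predator equation gives dP/dt > 0 only when H > 0.17/0.0096 = 17.7.
Without the predator, H → K = 48. Since 48 > 17.7, the predator can invade and persist.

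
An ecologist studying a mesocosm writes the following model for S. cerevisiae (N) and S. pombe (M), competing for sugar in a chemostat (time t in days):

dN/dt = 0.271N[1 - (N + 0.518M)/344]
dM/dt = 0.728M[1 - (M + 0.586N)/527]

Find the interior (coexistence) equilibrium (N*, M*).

Setting both brackets to zero gives the nullclines N + 0.518M = 344 and 0.586N + M = 527.
Substituting M = 527 - 0.586N into the first: N(1 - 0.518·0.586) = 344 - 0.518·527.
So N* = 71/0.696 = 102, and then M* = 527 - 0.586·102 = 467.

N* ≈ 102, M* ≈ 467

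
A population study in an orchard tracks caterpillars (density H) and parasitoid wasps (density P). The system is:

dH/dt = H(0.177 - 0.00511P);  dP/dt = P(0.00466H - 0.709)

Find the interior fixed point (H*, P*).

Set dP/dt = 0 with P > 0: 0.00466H - 0.709 = 0, so H* = 0.709/0.00466 = 152.
Set dH/dt = 0 with H > 0: 0.177 - 0.00511P = 0, so P* = 0.177/0.00511 = 34.6.

H* ≈ 152, P* ≈ 34.6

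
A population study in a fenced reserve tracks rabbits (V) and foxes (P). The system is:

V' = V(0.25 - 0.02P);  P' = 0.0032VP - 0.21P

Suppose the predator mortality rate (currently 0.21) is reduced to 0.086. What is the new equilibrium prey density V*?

At the interior fixed point, setting dP/dt = 0 with P > 0 fixes V* = (predator death rate)/(VP coefficient) — independent of the other coefficients.
With the change, V* = 0.086/0.0032 = 26.9; it falls from 65.6.

V* ≈ 26.9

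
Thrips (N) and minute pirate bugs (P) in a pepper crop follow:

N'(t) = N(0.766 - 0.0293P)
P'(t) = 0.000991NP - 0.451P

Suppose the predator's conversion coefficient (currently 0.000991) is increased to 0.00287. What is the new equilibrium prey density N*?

N* ≈ 157

At the interior fixed point, setting dP/dt = 0 with P > 0 fixes N* = (predator death rate)/(NP coefficient) — independent of the other coefficients.
With the change, N* = 0.451/0.00287 = 157; it falls from 455.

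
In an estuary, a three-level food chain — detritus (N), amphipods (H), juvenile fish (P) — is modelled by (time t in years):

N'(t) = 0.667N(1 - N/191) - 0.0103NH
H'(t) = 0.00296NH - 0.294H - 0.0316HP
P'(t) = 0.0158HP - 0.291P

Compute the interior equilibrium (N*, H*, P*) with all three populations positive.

N* ≈ 137, H* ≈ 18.4, P* ≈ 3.5

From dP/dt = 0: 0.0158H* = 0.291, so H* = 18.4.
From dN/dt = 0: 0.667(1 - N*/191) = 0.0103·18.4, giving N* = 191·(1 - 0.284) = 137.
From dH/dt = 0: 0.00296·137 - 0.294 = 0.0316P*, so P* = 0.111/0.0316 = 3.5.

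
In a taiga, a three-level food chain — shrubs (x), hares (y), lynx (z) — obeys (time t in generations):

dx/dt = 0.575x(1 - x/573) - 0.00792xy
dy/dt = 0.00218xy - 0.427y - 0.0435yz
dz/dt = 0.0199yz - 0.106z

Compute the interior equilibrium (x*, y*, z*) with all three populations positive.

From dz/dt = 0: 0.0199y* = 0.106, so y* = 5.33.
From dx/dt = 0: 0.575(1 - x*/573) = 0.00792·5.33, giving x* = 573·(1 - 0.0734) = 531.
From dy/dt = 0: 0.00218·531 - 0.427 = 0.0435z*, so z* = 0.73/0.0435 = 16.8.

x* ≈ 531, y* ≈ 5.33, z* ≈ 16.8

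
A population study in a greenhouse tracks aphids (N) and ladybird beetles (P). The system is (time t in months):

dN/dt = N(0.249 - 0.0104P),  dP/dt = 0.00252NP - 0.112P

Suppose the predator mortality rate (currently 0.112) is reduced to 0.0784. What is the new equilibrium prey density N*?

At the interior fixed point, setting dP/dt = 0 with P > 0 fixes N* = (predator death rate)/(NP coefficient) — independent of the other coefficients.
With the change, N* = 0.0784/0.00252 = 31.1; it falls from 44.4.

N* ≈ 31.1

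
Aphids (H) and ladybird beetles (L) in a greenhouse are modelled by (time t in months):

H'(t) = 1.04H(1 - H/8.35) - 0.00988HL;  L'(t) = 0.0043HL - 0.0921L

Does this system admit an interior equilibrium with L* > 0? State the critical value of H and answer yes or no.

The predator equation gives dL/dt > 0 only when H > 0.0921/0.0043 = 21.4.
Without the predator, H → K = 8.35. Since 8.35 < 21.4, the predator cannot invade.

Threshold H = 21.4; K < 21.4, so no, the predator goes extinct.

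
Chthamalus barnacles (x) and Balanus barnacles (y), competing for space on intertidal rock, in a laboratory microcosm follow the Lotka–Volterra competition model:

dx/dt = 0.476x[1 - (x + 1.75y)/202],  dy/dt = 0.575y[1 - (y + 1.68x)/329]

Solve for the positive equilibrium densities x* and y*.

x* ≈ 193, y* ≈ 5.34

Setting both brackets to zero gives the nullclines x + 1.75y = 202 and 1.68x + y = 329.
Substituting y = 329 - 1.68x into the first: x(1 - 1.75·1.68) = 202 - 1.75·329.
So x* = -374/-1.94 = 193, and then y* = 329 - 1.68·193 = 5.34.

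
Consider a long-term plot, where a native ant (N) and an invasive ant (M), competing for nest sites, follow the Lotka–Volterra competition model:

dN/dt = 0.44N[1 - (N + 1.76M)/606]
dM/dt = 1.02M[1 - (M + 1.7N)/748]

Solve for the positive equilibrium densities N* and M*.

N* ≈ 357, M* ≈ 142

Setting both brackets to zero gives the nullclines N + 1.76M = 606 and 1.7N + M = 748.
Substituting M = 748 - 1.7N into the first: N(1 - 1.76·1.7) = 606 - 1.76·748.
So N* = -710/-1.99 = 357, and then M* = 748 - 1.7·357 = 142.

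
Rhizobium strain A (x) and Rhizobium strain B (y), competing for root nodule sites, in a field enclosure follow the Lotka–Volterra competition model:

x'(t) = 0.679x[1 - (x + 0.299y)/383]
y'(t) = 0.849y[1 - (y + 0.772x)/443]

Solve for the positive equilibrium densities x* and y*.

Setting both brackets to zero gives the nullclines x + 0.299y = 383 and 0.772x + y = 443.
Substituting y = 443 - 0.772x into the first: x(1 - 0.299·0.772) = 383 - 0.299·443.
So x* = 251/0.769 = 326, and then y* = 443 - 0.772·326 = 192.

x* ≈ 326, y* ≈ 192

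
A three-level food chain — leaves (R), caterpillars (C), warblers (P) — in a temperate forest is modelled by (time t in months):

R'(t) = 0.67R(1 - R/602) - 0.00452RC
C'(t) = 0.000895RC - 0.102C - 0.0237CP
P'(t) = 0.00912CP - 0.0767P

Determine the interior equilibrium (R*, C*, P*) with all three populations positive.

R* ≈ 568, C* ≈ 8.41, P* ≈ 17.1

From dP/dt = 0: 0.00912C* = 0.0767, so C* = 8.41.
From dR/dt = 0: 0.67(1 - R*/602) = 0.00452·8.41, giving R* = 602·(1 - 0.0567) = 568.
From dC/dt = 0: 0.000895·568 - 0.102 = 0.0237P*, so P* = 0.406/0.0237 = 17.1.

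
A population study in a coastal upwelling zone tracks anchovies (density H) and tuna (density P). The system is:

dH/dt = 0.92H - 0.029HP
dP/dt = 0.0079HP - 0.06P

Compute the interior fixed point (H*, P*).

Set dP/dt = 0 with P > 0: 0.0079H - 0.06 = 0, so H* = 0.06/0.0079 = 7.59.
Set dH/dt = 0 with H > 0: 0.92 - 0.029P = 0, so P* = 0.92/0.029 = 31.7.

H* ≈ 7.59, P* ≈ 31.7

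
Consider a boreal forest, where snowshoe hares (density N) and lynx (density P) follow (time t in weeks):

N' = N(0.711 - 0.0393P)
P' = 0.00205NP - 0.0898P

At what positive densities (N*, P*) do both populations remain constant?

N* ≈ 43.8, P* ≈ 18.1

Set dP/dt = 0 with P > 0: 0.00205N - 0.0898 = 0, so N* = 0.0898/0.00205 = 43.8.
Set dN/dt = 0 with N > 0: 0.711 - 0.0393P = 0, so P* = 0.711/0.0393 = 18.1.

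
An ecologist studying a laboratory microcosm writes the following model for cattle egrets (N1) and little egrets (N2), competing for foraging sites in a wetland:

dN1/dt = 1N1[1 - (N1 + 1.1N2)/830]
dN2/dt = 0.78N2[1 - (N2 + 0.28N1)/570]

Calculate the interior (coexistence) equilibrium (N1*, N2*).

Setting both brackets to zero gives the nullclines N1 + 1.1N2 = 830 and 0.28N1 + N2 = 570.
Substituting N2 = 570 - 0.28N1 into the first: N1(1 - 1.1·0.28) = 830 - 1.1·570.
So N1* = 203/0.692 = 293, and then N2* = 570 - 0.28·293 = 488.

N1* ≈ 293, N2* ≈ 488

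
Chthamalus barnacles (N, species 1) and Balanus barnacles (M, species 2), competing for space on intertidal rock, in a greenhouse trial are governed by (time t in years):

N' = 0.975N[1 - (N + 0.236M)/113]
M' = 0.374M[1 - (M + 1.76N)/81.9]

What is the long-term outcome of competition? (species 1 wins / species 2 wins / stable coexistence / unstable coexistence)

species 1 excludes species 2

Compare the nullcline intercepts: K1/α12 = 113/0.236 = 479 > K2 = 81.9; K2/α21 = 81.9/1.76 = 46.5 < K1 = 113.
Since the inequalities point opposite ways, species 1 can invade but species 2 cannot.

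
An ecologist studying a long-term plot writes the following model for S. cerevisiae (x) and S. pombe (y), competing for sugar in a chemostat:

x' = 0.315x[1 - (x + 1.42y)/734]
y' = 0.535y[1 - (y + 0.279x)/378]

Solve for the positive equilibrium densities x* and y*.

x* ≈ 327, y* ≈ 287

Setting both brackets to zero gives the nullclines x + 1.42y = 734 and 0.279x + y = 378.
Substituting y = 378 - 0.279x into the first: x(1 - 1.42·0.279) = 734 - 1.42·378.
So x* = 197/0.604 = 327, and then y* = 378 - 0.279·327 = 287.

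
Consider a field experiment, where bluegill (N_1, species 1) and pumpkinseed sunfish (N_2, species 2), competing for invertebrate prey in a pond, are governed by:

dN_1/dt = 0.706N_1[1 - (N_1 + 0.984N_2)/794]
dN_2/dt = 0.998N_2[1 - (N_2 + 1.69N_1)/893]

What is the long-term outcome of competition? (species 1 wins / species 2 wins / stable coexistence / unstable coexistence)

Compare the nullcline intercepts: K1/α12 = 794/0.984 = 807 < K2 = 893; K2/α21 = 893/1.69 = 528 < K1 = 794.
Since both are reversed, neither can invade when rare; the interior point is a saddle.

unstable coexistence (outcome depends on initial conditions)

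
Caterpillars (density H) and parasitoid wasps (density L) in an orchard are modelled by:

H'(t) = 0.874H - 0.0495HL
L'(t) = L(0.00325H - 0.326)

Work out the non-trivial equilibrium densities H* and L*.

H* ≈ 100, L* ≈ 17.7

Set dL/dt = 0 with L > 0: 0.00325H - 0.326 = 0, so H* = 0.326/0.00325 = 100.
Set dH/dt = 0 with H > 0: 0.874 - 0.0495L = 0, so L* = 0.874/0.0495 = 17.7.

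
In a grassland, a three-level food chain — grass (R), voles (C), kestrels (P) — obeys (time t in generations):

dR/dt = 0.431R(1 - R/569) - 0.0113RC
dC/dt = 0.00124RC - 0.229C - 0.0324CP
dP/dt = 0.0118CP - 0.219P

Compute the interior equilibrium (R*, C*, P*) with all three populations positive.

R* ≈ 292, C* ≈ 18.6, P* ≈ 4.11

From dP/dt = 0: 0.0118C* = 0.219, so C* = 18.6.
From dR/dt = 0: 0.431(1 - R*/569) = 0.0113·18.6, giving R* = 569·(1 - 0.487) = 292.
From dC/dt = 0: 0.00124·292 - 0.229 = 0.0324P*, so P* = 0.133/0.0324 = 4.11.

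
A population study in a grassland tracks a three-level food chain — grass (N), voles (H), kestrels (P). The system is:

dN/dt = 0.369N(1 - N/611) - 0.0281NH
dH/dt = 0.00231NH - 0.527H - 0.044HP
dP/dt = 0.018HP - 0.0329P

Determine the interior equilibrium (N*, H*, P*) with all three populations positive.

From dP/dt = 0: 0.018H* = 0.0329, so H* = 1.83.
From dN/dt = 0: 0.369(1 - N*/611) = 0.0281·1.83, giving N* = 611·(1 - 0.139) = 526.
From dH/dt = 0: 0.00231·526 - 0.527 = 0.044P*, so P* = 0.688/0.044 = 15.6.

N* ≈ 526, H* ≈ 1.83, P* ≈ 15.6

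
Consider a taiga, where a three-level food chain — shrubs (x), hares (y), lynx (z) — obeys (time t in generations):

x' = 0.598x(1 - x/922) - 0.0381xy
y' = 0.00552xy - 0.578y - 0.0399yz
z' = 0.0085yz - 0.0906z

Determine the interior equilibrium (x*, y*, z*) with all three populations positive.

From dz/dt = 0: 0.0085y* = 0.0906, so y* = 10.7.
From dx/dt = 0: 0.598(1 - x*/922) = 0.0381·10.7, giving x* = 922·(1 - 0.679) = 296.
From dy/dt = 0: 0.00552·296 - 0.578 = 0.0399z*, so z* = 1.06/0.0399 = 26.4.

x* ≈ 296, y* ≈ 10.7, z* ≈ 26.4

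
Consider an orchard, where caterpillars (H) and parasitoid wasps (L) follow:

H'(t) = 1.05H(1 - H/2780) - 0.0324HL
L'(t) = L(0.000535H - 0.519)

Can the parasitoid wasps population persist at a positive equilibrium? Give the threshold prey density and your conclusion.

Threshold H = 970; K > 970, so yes, the predator persists.

The predator equation gives dL/dt > 0 only when H > 0.519/0.000535 = 970.
Without the predator, H → K = 2780. Since 2780 > 970, the predator can invade and persist.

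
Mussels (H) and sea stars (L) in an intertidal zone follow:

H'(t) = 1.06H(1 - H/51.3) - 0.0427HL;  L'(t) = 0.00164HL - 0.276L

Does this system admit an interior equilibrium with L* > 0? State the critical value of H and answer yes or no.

The predator equation gives dL/dt > 0 only when H > 0.276/0.00164 = 168.
Without the predator, H → K = 51.3. Since 51.3 < 168, the predator cannot invade.

Threshold H = 168; K < 168, so no, the predator goes extinct.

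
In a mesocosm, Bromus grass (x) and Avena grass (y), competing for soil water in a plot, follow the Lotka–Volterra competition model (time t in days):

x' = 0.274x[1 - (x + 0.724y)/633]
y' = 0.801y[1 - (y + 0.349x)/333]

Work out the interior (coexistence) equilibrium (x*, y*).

Setting both brackets to zero gives the nullclines x + 0.724y = 633 and 0.349x + y = 333.
Substituting y = 333 - 0.349x into the first: x(1 - 0.724·0.349) = 633 - 0.724·333.
So x* = 392/0.747 = 524, and then y* = 333 - 0.349·524 = 150.

x* ≈ 524, y* ≈ 150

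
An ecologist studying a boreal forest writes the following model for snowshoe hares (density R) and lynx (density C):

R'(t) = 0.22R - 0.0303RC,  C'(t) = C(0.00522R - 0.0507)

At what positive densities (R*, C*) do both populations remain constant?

Set dC/dt = 0 with C > 0: 0.00522R - 0.0507 = 0, so R* = 0.0507/0.00522 = 9.71.
Set dR/dt = 0 with R > 0: 0.22 - 0.0303C = 0, so C* = 0.22/0.0303 = 7.26.

R* ≈ 9.71, C* ≈ 7.26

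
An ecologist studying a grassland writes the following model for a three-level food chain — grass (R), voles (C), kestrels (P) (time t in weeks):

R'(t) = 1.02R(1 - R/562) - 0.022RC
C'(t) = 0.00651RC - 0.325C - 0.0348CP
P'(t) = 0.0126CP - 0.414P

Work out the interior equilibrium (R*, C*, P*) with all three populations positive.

R* ≈ 164, C* ≈ 32.9, P* ≈ 21.3

From dP/dt = 0: 0.0126C* = 0.414, so C* = 32.9.
From dR/dt = 0: 1.02(1 - R*/562) = 0.022·32.9, giving R* = 562·(1 - 0.709) = 164.
From dC/dt = 0: 0.00651·164 - 0.325 = 0.0348P*, so P* = 0.741/0.0348 = 21.3.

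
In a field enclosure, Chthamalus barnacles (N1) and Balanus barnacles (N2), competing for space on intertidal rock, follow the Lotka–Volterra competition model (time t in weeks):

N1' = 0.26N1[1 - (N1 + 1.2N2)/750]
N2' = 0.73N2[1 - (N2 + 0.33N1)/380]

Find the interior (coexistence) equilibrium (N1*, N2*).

Setting both brackets to zero gives the nullclines N1 + 1.2N2 = 750 and 0.33N1 + N2 = 380.
Substituting N2 = 380 - 0.33N1 into the first: N1(1 - 1.2·0.33) = 750 - 1.2·380.
So N1* = 294/0.604 = 487, and then N2* = 380 - 0.33·487 = 219.

N1* ≈ 487, N2* ≈ 219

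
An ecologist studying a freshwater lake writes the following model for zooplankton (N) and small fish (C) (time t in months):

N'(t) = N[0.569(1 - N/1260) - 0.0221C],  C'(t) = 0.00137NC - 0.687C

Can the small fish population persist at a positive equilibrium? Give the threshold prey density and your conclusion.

The predator equation gives dC/dt > 0 only when N > 0.687/0.00137 = 501.
Without the predator, N → K = 1260. Since 1260 > 501, the predator can invade and persist.

Threshold N = 501; K > 501, so yes, the predator persists.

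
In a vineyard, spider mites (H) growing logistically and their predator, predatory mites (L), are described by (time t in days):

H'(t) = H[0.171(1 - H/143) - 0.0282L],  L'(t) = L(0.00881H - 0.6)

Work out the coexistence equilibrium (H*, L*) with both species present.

H* ≈ 68.1, L* ≈ 3.18

From dL/dt = 0 with L > 0: 0.00881H* = 0.6, so H* = 68.1.
Substitute into dH/dt = 0: 0.171(1 - 68.1/143) = 0.0282L*.
The bracket is 0.524, giving L* = 0.0896/0.0282 = 3.18.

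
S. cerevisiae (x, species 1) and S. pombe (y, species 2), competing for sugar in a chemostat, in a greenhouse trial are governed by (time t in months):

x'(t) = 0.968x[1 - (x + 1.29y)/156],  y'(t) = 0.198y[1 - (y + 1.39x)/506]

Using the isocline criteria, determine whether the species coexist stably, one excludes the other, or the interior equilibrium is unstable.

species 2 excludes species 1

Compare the nullcline intercepts: K1/α12 = 156/1.29 = 121 < K2 = 506; K2/α21 = 506/1.39 = 364 > K1 = 156.
Since the inequalities point opposite ways, species 2 can invade but species 1 cannot.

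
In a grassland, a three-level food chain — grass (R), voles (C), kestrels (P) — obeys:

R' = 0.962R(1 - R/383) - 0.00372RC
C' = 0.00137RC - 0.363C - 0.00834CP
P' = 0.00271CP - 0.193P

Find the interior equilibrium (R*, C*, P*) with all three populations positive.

R* ≈ 278, C* ≈ 71.2, P* ≈ 2.06

From dP/dt = 0: 0.00271C* = 0.193, so C* = 71.2.
From dR/dt = 0: 0.962(1 - R*/383) = 0.00372·71.2, giving R* = 383·(1 - 0.275) = 278.
From dC/dt = 0: 0.00137·278 - 0.363 = 0.00834P*, so P* = 0.0172/0.00834 = 2.06.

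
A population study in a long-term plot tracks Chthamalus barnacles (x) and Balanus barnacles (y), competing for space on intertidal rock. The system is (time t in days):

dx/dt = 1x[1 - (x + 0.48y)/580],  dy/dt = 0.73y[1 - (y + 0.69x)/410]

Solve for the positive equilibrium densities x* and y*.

x* ≈ 573, y* ≈ 14.7

Setting both brackets to zero gives the nullclines x + 0.48y = 580 and 0.69x + y = 410.
Substituting y = 410 - 0.69x into the first: x(1 - 0.48·0.69) = 580 - 0.48·410.
So x* = 383/0.669 = 573, and then y* = 410 - 0.69·573 = 14.7.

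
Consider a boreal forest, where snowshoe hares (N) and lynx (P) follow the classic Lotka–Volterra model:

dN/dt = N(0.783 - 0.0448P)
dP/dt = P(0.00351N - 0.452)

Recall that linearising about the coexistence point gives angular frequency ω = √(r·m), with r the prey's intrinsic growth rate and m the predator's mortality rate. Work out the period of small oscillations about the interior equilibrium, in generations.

T ≈ 10.6 generations

Here r = 0.783 and m = 0.452, so r·m = 0.354.
ω = √0.354 = 0.595 per generation, hence T = 2π/ω ≈ 10.6 generations.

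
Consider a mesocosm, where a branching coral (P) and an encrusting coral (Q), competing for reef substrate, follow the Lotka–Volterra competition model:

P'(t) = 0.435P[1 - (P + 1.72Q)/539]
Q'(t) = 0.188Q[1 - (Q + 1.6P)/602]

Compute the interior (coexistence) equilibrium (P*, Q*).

P* ≈ 283, Q* ≈ 149

Setting both brackets to zero gives the nullclines P + 1.72Q = 539 and 1.6P + Q = 602.
Substituting Q = 602 - 1.6P into the first: P(1 - 1.72·1.6) = 539 - 1.72·602.
So P* = -496/-1.75 = 283, and then Q* = 602 - 1.6·283 = 149.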